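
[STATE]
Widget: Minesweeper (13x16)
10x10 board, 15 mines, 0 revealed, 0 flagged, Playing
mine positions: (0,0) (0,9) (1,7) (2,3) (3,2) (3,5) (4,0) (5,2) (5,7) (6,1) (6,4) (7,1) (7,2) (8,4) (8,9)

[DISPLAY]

■■■■■■■■■■   
■■■■■■■■■■   
■■■■■■■■■■   
■■■■■■■■■■   
■■■■■■■■■■   
■■■■■■■■■■   
■■■■■■■■■■   
■■■■■■■■■■   
■■■■■■■■■■   
■■■■■■■■■■   
             
             
             
             
             
             


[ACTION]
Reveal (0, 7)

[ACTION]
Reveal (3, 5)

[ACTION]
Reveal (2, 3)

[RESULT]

✹■■■■■■1■✹   
■■■■■■■✹■■   
■■■✹■■■■■■   
■■✹■■✹■■■■   
✹■■■■■■■■■   
■■✹■■■■✹■■   
■✹■■✹■■■■■   
■✹✹■■■■■■■   
■■■■✹■■■■✹   
■■■■■■■■■■   
             
             
             
             
             
             


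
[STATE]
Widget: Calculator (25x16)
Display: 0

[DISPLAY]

                        0
┌───┬───┬───┬───┐        
│ 7 │ 8 │ 9 │ ÷ │        
├───┼───┼───┼───┤        
│ 4 │ 5 │ 6 │ × │        
├───┼───┼───┼───┤        
│ 1 │ 2 │ 3 │ - │        
├───┼───┼───┼───┤        
│ 0 │ . │ = │ + │        
├───┼───┼───┼───┤        
│ C │ MC│ MR│ M+│        
└───┴───┴───┴───┘        
                         
                         
                         
                         


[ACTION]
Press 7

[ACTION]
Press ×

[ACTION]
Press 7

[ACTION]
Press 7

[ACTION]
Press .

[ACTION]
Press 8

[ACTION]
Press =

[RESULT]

                    544.6
┌───┬───┬───┬───┐        
│ 7 │ 8 │ 9 │ ÷ │        
├───┼───┼───┼───┤        
│ 4 │ 5 │ 6 │ × │        
├───┼───┼───┼───┤        
│ 1 │ 2 │ 3 │ - │        
├───┼───┼───┼───┤        
│ 0 │ . │ = │ + │        
├───┼───┼───┼───┤        
│ C │ MC│ MR│ M+│        
└───┴───┴───┴───┘        
                         
                         
                         
                         


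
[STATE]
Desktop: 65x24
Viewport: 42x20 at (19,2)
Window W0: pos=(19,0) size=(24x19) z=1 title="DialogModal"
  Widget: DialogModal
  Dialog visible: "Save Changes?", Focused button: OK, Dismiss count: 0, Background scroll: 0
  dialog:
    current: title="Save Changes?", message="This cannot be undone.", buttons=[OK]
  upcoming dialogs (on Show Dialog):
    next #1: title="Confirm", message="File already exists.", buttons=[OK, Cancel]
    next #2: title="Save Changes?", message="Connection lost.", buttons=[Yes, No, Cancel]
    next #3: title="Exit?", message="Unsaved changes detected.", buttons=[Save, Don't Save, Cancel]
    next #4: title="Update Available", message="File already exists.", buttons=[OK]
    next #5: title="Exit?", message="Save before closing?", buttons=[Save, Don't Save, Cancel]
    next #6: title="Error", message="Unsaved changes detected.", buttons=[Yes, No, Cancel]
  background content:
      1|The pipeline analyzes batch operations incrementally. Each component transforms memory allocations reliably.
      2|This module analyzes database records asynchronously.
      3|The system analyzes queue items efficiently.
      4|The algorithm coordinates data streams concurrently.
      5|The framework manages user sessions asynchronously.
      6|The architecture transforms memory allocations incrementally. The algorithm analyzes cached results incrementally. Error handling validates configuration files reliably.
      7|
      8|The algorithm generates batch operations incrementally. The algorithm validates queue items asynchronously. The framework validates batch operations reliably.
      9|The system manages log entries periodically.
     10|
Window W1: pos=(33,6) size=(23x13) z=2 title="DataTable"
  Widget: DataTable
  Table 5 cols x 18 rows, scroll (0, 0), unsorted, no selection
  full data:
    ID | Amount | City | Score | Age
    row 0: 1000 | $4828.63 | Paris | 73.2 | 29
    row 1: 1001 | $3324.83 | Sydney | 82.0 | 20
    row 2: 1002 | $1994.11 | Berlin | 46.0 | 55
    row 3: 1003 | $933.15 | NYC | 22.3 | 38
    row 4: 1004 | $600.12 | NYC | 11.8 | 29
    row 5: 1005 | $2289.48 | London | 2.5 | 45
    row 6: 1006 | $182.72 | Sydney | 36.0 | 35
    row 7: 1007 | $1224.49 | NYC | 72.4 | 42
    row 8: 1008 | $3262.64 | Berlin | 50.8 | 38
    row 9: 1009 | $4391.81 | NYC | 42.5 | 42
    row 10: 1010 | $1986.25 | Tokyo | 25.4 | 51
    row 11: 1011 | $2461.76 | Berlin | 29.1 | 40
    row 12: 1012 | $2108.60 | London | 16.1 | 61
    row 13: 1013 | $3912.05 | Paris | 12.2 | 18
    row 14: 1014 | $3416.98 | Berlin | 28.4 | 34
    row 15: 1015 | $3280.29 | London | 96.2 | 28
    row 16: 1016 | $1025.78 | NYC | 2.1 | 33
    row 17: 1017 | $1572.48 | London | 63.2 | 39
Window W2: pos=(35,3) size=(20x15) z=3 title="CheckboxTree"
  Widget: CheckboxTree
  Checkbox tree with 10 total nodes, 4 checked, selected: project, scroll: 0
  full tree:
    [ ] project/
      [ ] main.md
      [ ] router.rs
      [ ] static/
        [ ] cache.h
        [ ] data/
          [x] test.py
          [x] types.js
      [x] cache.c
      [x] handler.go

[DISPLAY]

┠──────────────────────┨                  
┃The pipeline an┏━━━━━━━━━━━━━━━━━━┓      
┃This module ana┃ CheckboxTree     ┃      
┃The system anal┠──────────────────┨      
┃The algorithm┏━┃>[-] project/     ┃┓     
┃The framework┃ ┃   [ ] main.md    ┃┃     
┃Th┌──────────┠─┃   [ ] router.rs  ┃┨     
┃  │ Save Chan┃I┃   [-] static/    ┃┃     
┃Th│This canno┃─┃     [ ] cache.h  ┃┃     
┃Th│      [OK]┃1┃     [x] data/    ┃┃     
┃  └──────────┃1┃       [x] test.py┃┃     
┃             ┃1┃       [x] types.j┃┃     
┃             ┃1┃   [x] cache.c    ┃┃     
┃             ┃1┃   [x] handler.go ┃┃     
┃             ┃1┃                  ┃┃     
┃             ┃1┗━━━━━━━━━━━━━━━━━━┛┃     
┗━━━━━━━━━━━━━┗━━━━━━━━━━━━━━━━━━━━━┛     
                                          
                                          
                                          


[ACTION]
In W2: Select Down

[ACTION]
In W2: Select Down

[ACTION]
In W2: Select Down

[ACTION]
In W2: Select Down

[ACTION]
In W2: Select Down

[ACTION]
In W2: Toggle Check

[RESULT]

┠──────────────────────┨                  
┃The pipeline an┏━━━━━━━━━━━━━━━━━━┓      
┃This module ana┃ CheckboxTree     ┃      
┃The system anal┠──────────────────┨      
┃The algorithm┏━┃ [-] project/     ┃┓     
┃The framework┃ ┃   [ ] main.md    ┃┃     
┃Th┌──────────┠─┃   [ ] router.rs  ┃┨     
┃  │ Save Chan┃I┃   [ ] static/    ┃┃     
┃Th│This canno┃─┃     [ ] cache.h  ┃┃     
┃Th│      [OK]┃1┃>    [ ] data/    ┃┃     
┃  └──────────┃1┃       [ ] test.py┃┃     
┃             ┃1┃       [ ] types.j┃┃     
┃             ┃1┃   [x] cache.c    ┃┃     
┃             ┃1┃   [x] handler.go ┃┃     
┃             ┃1┃                  ┃┃     
┃             ┃1┗━━━━━━━━━━━━━━━━━━┛┃     
┗━━━━━━━━━━━━━┗━━━━━━━━━━━━━━━━━━━━━┛     
                                          
                                          
                                          


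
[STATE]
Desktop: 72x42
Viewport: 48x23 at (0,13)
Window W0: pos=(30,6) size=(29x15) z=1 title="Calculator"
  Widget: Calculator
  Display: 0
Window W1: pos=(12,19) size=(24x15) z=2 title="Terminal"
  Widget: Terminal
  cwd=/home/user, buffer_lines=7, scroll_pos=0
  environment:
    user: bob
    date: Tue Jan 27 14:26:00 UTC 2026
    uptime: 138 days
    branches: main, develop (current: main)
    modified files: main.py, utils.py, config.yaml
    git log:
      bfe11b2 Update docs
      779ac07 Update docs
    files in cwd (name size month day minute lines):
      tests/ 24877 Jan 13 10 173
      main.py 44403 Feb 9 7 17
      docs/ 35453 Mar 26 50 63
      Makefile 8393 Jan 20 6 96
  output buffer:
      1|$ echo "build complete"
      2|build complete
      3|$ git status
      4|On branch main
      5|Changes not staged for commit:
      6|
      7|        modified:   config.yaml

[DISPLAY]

                              ┃│ 4 │ 5 │ 6 │ × │
                              ┃├───┼───┼───┼───┤
                              ┃│ 1 │ 2 │ 3 │ - │
                              ┃├───┼───┼───┼───┤
                              ┃│ 0 │ . │ = │ + │
                              ┃├───┼───┼───┼───┤
            ┏━━━━━━━━━━━━━━━━━━━━━━┓ MC│ MR│ M+│
            ┃ Terminal             ┃━━━━━━━━━━━━
            ┠──────────────────────┨            
            ┃$ echo "build complete┃            
            ┃build complete        ┃            
            ┃$ git status          ┃            
            ┃On branch main        ┃            
            ┃Changes not staged for┃            
            ┃                      ┃            
            ┃        modified:   co┃            
            ┃$ █                   ┃            
            ┃                      ┃            
            ┃                      ┃            
            ┃                      ┃            
            ┗━━━━━━━━━━━━━━━━━━━━━━┛            
                                                
                                                


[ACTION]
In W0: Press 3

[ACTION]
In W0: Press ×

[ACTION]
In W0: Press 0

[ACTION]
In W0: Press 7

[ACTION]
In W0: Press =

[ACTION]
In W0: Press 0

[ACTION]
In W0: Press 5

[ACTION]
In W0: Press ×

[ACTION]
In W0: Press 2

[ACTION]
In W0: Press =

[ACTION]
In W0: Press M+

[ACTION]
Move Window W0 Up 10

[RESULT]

                              ┃│ C │ MC│ MR│ M+│
                              ┗━━━━━━━━━━━━━━━━━
                                                
                                                
                                                
                                                
            ┏━━━━━━━━━━━━━━━━━━━━━━┓            
            ┃ Terminal             ┃            
            ┠──────────────────────┨            
            ┃$ echo "build complete┃            
            ┃build complete        ┃            
            ┃$ git status          ┃            
            ┃On branch main        ┃            
            ┃Changes not staged for┃            
            ┃                      ┃            
            ┃        modified:   co┃            
            ┃$ █                   ┃            
            ┃                      ┃            
            ┃                      ┃            
            ┃                      ┃            
            ┗━━━━━━━━━━━━━━━━━━━━━━┛            
                                                
                                                


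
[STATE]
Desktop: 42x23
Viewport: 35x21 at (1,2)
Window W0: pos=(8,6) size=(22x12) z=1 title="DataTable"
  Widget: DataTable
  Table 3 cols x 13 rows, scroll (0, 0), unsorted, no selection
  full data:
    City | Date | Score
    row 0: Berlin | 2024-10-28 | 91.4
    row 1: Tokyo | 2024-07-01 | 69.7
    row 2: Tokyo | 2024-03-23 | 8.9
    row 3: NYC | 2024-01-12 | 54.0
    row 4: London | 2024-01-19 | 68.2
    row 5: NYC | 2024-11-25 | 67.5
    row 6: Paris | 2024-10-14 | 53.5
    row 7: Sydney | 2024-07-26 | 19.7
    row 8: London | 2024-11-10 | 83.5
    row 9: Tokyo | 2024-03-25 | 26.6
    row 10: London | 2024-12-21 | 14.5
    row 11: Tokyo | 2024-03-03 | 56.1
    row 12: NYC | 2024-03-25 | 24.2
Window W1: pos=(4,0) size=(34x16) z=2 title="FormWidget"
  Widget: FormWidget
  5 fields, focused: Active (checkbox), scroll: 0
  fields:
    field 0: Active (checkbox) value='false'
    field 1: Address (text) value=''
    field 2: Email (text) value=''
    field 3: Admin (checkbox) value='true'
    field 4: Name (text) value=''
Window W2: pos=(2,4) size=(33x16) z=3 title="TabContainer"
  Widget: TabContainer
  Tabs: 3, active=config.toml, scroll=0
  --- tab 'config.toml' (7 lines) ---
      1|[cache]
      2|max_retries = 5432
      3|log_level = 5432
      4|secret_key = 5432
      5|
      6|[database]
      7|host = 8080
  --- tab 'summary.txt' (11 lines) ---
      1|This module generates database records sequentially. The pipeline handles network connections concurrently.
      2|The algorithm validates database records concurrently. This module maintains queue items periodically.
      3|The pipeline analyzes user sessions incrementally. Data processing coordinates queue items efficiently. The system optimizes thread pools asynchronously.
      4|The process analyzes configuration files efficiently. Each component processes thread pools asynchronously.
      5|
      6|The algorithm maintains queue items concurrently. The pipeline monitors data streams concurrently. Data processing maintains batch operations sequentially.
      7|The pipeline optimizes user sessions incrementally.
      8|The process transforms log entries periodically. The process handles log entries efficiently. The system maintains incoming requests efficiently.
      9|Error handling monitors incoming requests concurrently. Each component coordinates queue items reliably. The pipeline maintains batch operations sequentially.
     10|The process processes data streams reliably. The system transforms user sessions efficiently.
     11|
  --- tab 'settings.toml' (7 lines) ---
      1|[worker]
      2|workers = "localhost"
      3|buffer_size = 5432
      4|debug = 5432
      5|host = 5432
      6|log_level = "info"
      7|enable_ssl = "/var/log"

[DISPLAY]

   ┠───────────────────────────────
   ┃> Active:     [ ]              
 ┏━━━━━━━━━━━━━━━━━━━━━━━━━━━━━━━┓ 
 ┃ TabContainer                  ┃ 
 ┠───────────────────────────────┨ 
 ┃[config.toml]│ summary.txt │ se┃ 
 ┃───────────────────────────────┃ 
 ┃[cache]                        ┃ 
 ┃max_retries = 5432             ┃ 
 ┃log_level = 5432               ┃ 
 ┃secret_key = 5432              ┃ 
 ┃                               ┃ 
 ┃[database]                     ┃ 
 ┃host = 8080                    ┃━
 ┃                               ┃ 
 ┃                               ┃ 
 ┃                               ┃ 
 ┗━━━━━━━━━━━━━━━━━━━━━━━━━━━━━━━┛ 
                                   
                                   
                                   


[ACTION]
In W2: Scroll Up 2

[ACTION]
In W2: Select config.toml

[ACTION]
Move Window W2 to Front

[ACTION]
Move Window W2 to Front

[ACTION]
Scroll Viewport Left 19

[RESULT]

    ┠──────────────────────────────
    ┃> Active:     [ ]             
  ┏━━━━━━━━━━━━━━━━━━━━━━━━━━━━━━━┓
  ┃ TabContainer                  ┃
  ┠───────────────────────────────┨
  ┃[config.toml]│ summary.txt │ se┃
  ┃───────────────────────────────┃
  ┃[cache]                        ┃
  ┃max_retries = 5432             ┃
  ┃log_level = 5432               ┃
  ┃secret_key = 5432              ┃
  ┃                               ┃
  ┃[database]                     ┃
  ┃host = 8080                    ┃
  ┃                               ┃
  ┃                               ┃
  ┃                               ┃
  ┗━━━━━━━━━━━━━━━━━━━━━━━━━━━━━━━┛
                                   
                                   
                                   


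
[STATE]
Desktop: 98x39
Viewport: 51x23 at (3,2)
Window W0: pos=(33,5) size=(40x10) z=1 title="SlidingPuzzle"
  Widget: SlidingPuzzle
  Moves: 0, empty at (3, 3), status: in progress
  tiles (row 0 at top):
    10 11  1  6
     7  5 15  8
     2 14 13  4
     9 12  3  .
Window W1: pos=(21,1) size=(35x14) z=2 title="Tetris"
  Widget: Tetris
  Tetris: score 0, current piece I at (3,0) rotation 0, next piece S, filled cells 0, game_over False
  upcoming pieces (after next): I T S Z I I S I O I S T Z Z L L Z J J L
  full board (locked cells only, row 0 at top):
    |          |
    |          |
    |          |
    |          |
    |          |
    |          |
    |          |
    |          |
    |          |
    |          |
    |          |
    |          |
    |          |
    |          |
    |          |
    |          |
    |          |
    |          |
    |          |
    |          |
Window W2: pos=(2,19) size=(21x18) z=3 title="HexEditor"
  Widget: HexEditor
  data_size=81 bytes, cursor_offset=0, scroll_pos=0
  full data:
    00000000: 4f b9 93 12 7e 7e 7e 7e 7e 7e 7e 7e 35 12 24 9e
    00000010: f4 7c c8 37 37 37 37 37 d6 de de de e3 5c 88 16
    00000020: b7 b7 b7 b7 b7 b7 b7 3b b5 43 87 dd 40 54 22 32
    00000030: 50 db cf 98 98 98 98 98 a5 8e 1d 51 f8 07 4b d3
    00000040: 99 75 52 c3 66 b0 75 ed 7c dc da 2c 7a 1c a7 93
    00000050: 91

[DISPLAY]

                  ┃ Tetris                         
                  ┠────────────────────────────────
                  ┃          │Next:                
                  ┃          │ ░░                  
                  ┃          │░░                   
                  ┃          │                     
                  ┃          │                     
                  ┃          │                     
                  ┃          │Score:               
                  ┃          │0                    
                  ┃          │                     
                  ┃          │                     
                  ┗━━━━━━━━━━━━━━━━━━━━━━━━━━━━━━━━
                                                   
                                                   
                                                   
                                                   
━━━━━━━━━━━━━━━━━━━┓                               
 HexEditor         ┃                               
───────────────────┨                               
00000000  4F b9 93 ┃                               
00000010  f4 7c c8 ┃                               
00000020  b7 b7 b7 ┃                               


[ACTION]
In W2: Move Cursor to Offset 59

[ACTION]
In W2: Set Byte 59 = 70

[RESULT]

                  ┃ Tetris                         
                  ┠────────────────────────────────
                  ┃          │Next:                
                  ┃          │ ░░                  
                  ┃          │░░                   
                  ┃          │                     
                  ┃          │                     
                  ┃          │                     
                  ┃          │Score:               
                  ┃          │0                    
                  ┃          │                     
                  ┃          │                     
                  ┗━━━━━━━━━━━━━━━━━━━━━━━━━━━━━━━━
                                                   
                                                   
                                                   
                                                   
━━━━━━━━━━━━━━━━━━━┓                               
 HexEditor         ┃                               
───────────────────┨                               
00000000  4f b9 93 ┃                               
00000010  f4 7c c8 ┃                               
00000020  b7 b7 b7 ┃                               


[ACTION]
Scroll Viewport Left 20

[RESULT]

                     ┃ Tetris                      
                     ┠─────────────────────────────
                     ┃          │Next:             
                     ┃          │ ░░               
                     ┃          │░░                
                     ┃          │                  
                     ┃          │                  
                     ┃          │                  
                     ┃          │Score:            
                     ┃          │0                 
                     ┃          │                  
                     ┃          │                  
                     ┗━━━━━━━━━━━━━━━━━━━━━━━━━━━━━
                                                   
                                                   
                                                   
                                                   
  ┏━━━━━━━━━━━━━━━━━━━┓                            
  ┃ HexEditor         ┃                            
  ┠───────────────────┨                            
  ┃00000000  4f b9 93 ┃                            
  ┃00000010  f4 7c c8 ┃                            
  ┃00000020  b7 b7 b7 ┃                            


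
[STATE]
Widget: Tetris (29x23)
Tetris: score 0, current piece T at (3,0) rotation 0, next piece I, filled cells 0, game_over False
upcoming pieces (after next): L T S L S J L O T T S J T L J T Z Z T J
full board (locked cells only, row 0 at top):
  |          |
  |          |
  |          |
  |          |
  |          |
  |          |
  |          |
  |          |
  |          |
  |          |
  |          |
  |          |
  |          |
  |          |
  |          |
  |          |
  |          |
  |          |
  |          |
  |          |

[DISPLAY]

    ▒     │Next:             
   ▒▒▒    │████              
          │                  
          │                  
          │                  
          │                  
          │Score:            
          │0                 
          │                  
          │                  
          │                  
          │                  
          │                  
          │                  
          │                  
          │                  
          │                  
          │                  
          │                  
          │                  
          │                  
          │                  
          │                  


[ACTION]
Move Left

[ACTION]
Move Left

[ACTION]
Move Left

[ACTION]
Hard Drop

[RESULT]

   ████   │Next:             
          │  ▒               
          │▒▒▒               
          │                  
          │                  
          │                  
          │Score:            
          │0                 
          │                  
          │                  
          │                  
          │                  
          │                  
          │                  
          │                  
          │                  
          │                  
          │                  
 ▒        │                  
▒▒▒       │                  
          │                  
          │                  
          │                  


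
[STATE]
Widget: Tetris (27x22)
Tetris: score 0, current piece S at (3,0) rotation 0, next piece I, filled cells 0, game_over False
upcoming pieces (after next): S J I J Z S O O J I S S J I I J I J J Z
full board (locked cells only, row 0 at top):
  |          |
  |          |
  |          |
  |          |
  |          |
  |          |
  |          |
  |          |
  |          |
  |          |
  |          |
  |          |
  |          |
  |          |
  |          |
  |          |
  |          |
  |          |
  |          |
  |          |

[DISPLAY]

    ░░    │Next:           
   ░░     │████            
          │                
          │                
          │                
          │                
          │Score:          
          │0               
          │                
          │                
          │                
          │                
          │                
          │                
          │                
          │                
          │                
          │                
          │                
          │                
          │                
          │                


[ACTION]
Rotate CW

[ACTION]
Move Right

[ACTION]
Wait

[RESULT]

          │Next:           
    ░     │████            
    ░░    │                
     ░    │                
          │                
          │                
          │Score:          
          │0               
          │                
          │                
          │                
          │                
          │                
          │                
          │                
          │                
          │                
          │                
          │                
          │                
          │                
          │                


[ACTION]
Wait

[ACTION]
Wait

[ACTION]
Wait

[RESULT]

          │Next:           
          │████            
          │                
          │                
    ░     │                
    ░░    │                
     ░    │Score:          
          │0               
          │                
          │                
          │                
          │                
          │                
          │                
          │                
          │                
          │                
          │                
          │                
          │                
          │                
          │                


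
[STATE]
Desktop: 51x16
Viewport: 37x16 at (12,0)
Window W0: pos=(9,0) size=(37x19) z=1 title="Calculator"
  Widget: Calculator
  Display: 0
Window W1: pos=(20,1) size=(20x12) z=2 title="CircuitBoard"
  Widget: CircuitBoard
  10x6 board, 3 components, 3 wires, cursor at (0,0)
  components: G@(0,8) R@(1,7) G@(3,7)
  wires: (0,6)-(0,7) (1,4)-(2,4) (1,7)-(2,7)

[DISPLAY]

━━━━━━━━━━━━━━━━━━━━━━━━━━━━━━━━━┓   
alculato┏━━━━━━━━━━━━━━━━━━┓     ┃   
────────┃ CircuitBoard     ┃─────┨   
        ┠──────────────────┨    0┃   
──┬───┬─┃   0 1 2 3 4 5 6 7┃     ┃   
7 │ 8 │ ┃0  [.]            ┃     ┃   
──┼───┼─┃                  ┃     ┃   
4 │ 5 │ ┃1                 ┃     ┃   
──┼───┼─┃                  ┃     ┃   
1 │ 2 │ ┃2                 ┃     ┃   
──┼───┼─┃                  ┃     ┃   
0 │ . │ ┃3                 ┃     ┃   
──┼───┼─┗━━━━━━━━━━━━━━━━━━┛     ┃   
C │ MC│ MR│ M+│                  ┃   
──┴───┴───┴───┘                  ┃   
                                 ┃   


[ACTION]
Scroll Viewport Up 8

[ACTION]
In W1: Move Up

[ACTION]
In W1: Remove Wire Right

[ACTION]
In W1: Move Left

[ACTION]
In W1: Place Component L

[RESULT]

━━━━━━━━━━━━━━━━━━━━━━━━━━━━━━━━━┓   
alculato┏━━━━━━━━━━━━━━━━━━┓     ┃   
────────┃ CircuitBoard     ┃─────┨   
        ┠──────────────────┨    0┃   
──┬───┬─┃   0 1 2 3 4 5 6 7┃     ┃   
7 │ 8 │ ┃0  [L]            ┃     ┃   
──┼───┼─┃                  ┃     ┃   
4 │ 5 │ ┃1                 ┃     ┃   
──┼───┼─┃                  ┃     ┃   
1 │ 2 │ ┃2                 ┃     ┃   
──┼───┼─┃                  ┃     ┃   
0 │ . │ ┃3                 ┃     ┃   
──┼───┼─┗━━━━━━━━━━━━━━━━━━┛     ┃   
C │ MC│ MR│ M+│                  ┃   
──┴───┴───┴───┘                  ┃   
                                 ┃   


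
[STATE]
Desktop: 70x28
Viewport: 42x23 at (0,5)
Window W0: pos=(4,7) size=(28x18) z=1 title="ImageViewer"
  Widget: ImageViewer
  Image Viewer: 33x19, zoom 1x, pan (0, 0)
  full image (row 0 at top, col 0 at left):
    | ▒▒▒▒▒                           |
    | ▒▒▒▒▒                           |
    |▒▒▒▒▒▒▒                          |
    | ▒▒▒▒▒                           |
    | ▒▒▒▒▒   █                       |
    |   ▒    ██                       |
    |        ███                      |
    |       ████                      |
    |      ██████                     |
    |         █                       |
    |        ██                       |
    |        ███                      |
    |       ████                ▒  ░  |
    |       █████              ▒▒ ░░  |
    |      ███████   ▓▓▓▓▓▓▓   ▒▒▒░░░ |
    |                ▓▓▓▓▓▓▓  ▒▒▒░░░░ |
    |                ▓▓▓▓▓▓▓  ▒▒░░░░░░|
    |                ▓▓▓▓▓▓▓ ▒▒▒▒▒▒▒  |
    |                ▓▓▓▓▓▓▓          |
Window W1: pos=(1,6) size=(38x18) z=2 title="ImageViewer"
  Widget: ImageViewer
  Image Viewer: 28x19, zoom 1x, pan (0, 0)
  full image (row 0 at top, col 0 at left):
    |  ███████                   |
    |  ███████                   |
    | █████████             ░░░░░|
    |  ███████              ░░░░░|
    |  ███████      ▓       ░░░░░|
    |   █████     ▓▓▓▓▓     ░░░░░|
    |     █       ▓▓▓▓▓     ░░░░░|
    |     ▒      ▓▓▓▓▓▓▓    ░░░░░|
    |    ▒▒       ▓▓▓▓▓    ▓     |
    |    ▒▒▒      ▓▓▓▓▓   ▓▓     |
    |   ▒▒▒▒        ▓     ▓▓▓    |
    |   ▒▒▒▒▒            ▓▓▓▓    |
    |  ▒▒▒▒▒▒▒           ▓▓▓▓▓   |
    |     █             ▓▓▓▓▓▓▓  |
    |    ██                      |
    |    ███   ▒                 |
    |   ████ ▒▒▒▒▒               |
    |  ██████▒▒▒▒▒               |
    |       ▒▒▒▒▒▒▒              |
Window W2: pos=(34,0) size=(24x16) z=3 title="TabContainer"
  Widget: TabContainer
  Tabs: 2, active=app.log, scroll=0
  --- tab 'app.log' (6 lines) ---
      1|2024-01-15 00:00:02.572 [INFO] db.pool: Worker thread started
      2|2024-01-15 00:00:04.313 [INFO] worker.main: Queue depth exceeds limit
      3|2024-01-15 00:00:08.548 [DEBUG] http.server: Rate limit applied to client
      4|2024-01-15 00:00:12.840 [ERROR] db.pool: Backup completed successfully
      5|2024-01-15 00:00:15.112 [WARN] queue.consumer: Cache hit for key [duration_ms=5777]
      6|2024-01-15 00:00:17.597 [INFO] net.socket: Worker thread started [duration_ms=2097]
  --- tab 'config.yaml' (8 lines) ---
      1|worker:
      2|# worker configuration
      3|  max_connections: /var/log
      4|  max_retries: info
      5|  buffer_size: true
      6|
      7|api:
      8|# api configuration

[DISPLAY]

                                  ┃2024-01
 ┏━━━━━━━━━━━━━━━━━━━━━━━━━━━━━━━━┃2024-01
 ┃ ImageViewer                    ┃2024-01
 ┠────────────────────────────────┃2024-01
 ┃  ███████                       ┃2024-01
 ┃  ███████                       ┃2024-01
 ┃ █████████             ░░░░░    ┃       
 ┃  ███████              ░░░░░    ┃       
 ┃  ███████      ▓       ░░░░░    ┃       
 ┃   █████     ▓▓▓▓▓     ░░░░░    ┃       
 ┃     █       ▓▓▓▓▓     ░░░░░    ┗━━━━━━━
 ┃     ▒      ▓▓▓▓▓▓▓    ░░░░░        ┃   
 ┃    ▒▒       ▓▓▓▓▓    ▓             ┃   
 ┃    ▒▒▒      ▓▓▓▓▓   ▓▓             ┃   
 ┃   ▒▒▒▒        ▓     ▓▓▓            ┃   
 ┃   ▒▒▒▒▒            ▓▓▓▓            ┃   
 ┃  ▒▒▒▒▒▒▒           ▓▓▓▓▓           ┃   
 ┃     █             ▓▓▓▓▓▓▓          ┃   
 ┗━━━━━━━━━━━━━━━━━━━━━━━━━━━━━━━━━━━━┛   
    ┗━━━━━━━━━━━━━━━━━━━━━━━━━━┛          
                                          
                                          
                                          


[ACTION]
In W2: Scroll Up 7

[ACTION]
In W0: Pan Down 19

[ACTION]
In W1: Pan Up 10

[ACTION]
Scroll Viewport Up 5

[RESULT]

                                  ┏━━━━━━━
                                  ┃ TabCon
                                  ┠───────
                                  ┃[app.lo
                                  ┃───────
                                  ┃2024-01
 ┏━━━━━━━━━━━━━━━━━━━━━━━━━━━━━━━━┃2024-01
 ┃ ImageViewer                    ┃2024-01
 ┠────────────────────────────────┃2024-01
 ┃  ███████                       ┃2024-01
 ┃  ███████                       ┃2024-01
 ┃ █████████             ░░░░░    ┃       
 ┃  ███████              ░░░░░    ┃       
 ┃  ███████      ▓       ░░░░░    ┃       
 ┃   █████     ▓▓▓▓▓     ░░░░░    ┃       
 ┃     █       ▓▓▓▓▓     ░░░░░    ┗━━━━━━━
 ┃     ▒      ▓▓▓▓▓▓▓    ░░░░░        ┃   
 ┃    ▒▒       ▓▓▓▓▓    ▓             ┃   
 ┃    ▒▒▒      ▓▓▓▓▓   ▓▓             ┃   
 ┃   ▒▒▒▒        ▓     ▓▓▓            ┃   
 ┃   ▒▒▒▒▒            ▓▓▓▓            ┃   
 ┃  ▒▒▒▒▒▒▒           ▓▓▓▓▓           ┃   
 ┃     █             ▓▓▓▓▓▓▓          ┃   


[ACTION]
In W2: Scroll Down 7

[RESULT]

                                  ┏━━━━━━━
                                  ┃ TabCon
                                  ┠───────
                                  ┃[app.lo
                                  ┃───────
                                  ┃2024-01
 ┏━━━━━━━━━━━━━━━━━━━━━━━━━━━━━━━━┃       
 ┃ ImageViewer                    ┃       
 ┠────────────────────────────────┃       
 ┃  ███████                       ┃       
 ┃  ███████                       ┃       
 ┃ █████████             ░░░░░    ┃       
 ┃  ███████              ░░░░░    ┃       
 ┃  ███████      ▓       ░░░░░    ┃       
 ┃   █████     ▓▓▓▓▓     ░░░░░    ┃       
 ┃     █       ▓▓▓▓▓     ░░░░░    ┗━━━━━━━
 ┃     ▒      ▓▓▓▓▓▓▓    ░░░░░        ┃   
 ┃    ▒▒       ▓▓▓▓▓    ▓             ┃   
 ┃    ▒▒▒      ▓▓▓▓▓   ▓▓             ┃   
 ┃   ▒▒▒▒        ▓     ▓▓▓            ┃   
 ┃   ▒▒▒▒▒            ▓▓▓▓            ┃   
 ┃  ▒▒▒▒▒▒▒           ▓▓▓▓▓           ┃   
 ┃     █             ▓▓▓▓▓▓▓          ┃   


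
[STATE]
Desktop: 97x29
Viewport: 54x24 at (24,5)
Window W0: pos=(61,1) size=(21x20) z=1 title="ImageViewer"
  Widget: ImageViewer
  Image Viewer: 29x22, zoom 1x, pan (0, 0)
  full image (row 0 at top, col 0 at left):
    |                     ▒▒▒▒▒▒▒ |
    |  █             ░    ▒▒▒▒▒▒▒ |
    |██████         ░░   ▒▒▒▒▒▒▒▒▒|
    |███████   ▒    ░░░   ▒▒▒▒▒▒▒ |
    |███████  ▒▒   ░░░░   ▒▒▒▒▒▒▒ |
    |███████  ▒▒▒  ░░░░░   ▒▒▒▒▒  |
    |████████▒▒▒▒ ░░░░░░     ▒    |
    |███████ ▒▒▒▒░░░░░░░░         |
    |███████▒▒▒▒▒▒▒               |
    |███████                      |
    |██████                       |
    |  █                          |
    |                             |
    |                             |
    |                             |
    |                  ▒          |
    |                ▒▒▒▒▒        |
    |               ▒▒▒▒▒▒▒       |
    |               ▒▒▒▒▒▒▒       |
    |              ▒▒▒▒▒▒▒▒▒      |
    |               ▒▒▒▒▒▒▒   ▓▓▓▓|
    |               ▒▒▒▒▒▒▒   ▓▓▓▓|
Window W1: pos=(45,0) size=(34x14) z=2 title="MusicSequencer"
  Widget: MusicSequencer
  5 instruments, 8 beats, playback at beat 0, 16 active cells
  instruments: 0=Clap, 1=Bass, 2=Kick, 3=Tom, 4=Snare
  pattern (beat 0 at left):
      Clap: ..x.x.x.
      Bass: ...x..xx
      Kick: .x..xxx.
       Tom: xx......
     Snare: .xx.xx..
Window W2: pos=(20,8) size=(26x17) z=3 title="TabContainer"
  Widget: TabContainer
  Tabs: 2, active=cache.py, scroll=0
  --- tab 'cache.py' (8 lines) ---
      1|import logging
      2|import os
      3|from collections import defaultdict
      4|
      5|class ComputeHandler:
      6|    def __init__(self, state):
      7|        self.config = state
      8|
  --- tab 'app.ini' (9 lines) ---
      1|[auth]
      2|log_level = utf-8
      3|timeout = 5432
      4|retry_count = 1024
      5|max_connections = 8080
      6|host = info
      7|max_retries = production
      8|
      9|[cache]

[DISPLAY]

                     ┃  Bass···█··██                  
                     ┃  Kick·█··███·                  
                     ┃   Tom██······                  
━━━━━━━━━━━━━━━━━━━━━┓ Snare·██·██··                  
bContainer           ┃                                
─────────────────────┨                                
che.py]│ app.ini     ┃                                
─────────────────────┃                                
ort logging          ┃━━━━━━━━━━━━━━━━━━━━━━━━━━━━━━━━
ort os               ┃               ┃██████          
m collections import ┃               ┃  █             
                     ┃               ┃                
ss ComputeHandler:   ┃               ┃                
 def __init__(self, s┃               ┃                
     self.config = st┃               ┃                
                     ┃               ┗━━━━━━━━━━━━━━━━
                     ┃                                
                     ┃                                
                     ┃                                
━━━━━━━━━━━━━━━━━━━━━┛                                
                                                      
                                                      
                                                      
                                                      


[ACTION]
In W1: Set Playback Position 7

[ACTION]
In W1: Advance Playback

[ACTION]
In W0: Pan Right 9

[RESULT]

                     ┃  Bass···█··██                  
                     ┃  Kick·█··███·                  
                     ┃   Tom██······                  
━━━━━━━━━━━━━━━━━━━━━┓ Snare·██·██··                  
bContainer           ┃                                
─────────────────────┨                                
che.py]│ app.ini     ┃                                
─────────────────────┃                                
ort logging          ┃━━━━━━━━━━━━━━━━━━━━━━━━━━━━━━━━
ort os               ┃               ┃                
m collections import ┃               ┃                
                     ┃               ┃                
ss ComputeHandler:   ┃               ┃                
 def __init__(self, s┃               ┃                
     self.config = st┃               ┃         ▒      
                     ┃               ┗━━━━━━━━━━━━━━━━
                     ┃                                
                     ┃                                
                     ┃                                
━━━━━━━━━━━━━━━━━━━━━┛                                
                                                      
                                                      
                                                      
                                                      
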